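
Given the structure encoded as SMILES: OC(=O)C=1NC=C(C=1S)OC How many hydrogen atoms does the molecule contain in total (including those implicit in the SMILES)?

Walk through each heavy atom and fill implicit hydrogens from standard valence (C 4, N 3, O 2, S 2, halogen 1):
  atom 1: O, bond orders sum to 1 (valence 2) → 1 H
  atom 2: C, bond orders sum to 4 (valence 4) → 0 H
  atom 3: O, bond orders sum to 2 (valence 2) → 0 H
  atom 4: C, bond orders sum to 4 (valence 4) → 0 H
  atom 5: N, bond orders sum to 2 (valence 3) → 1 H
  atom 6: C, bond orders sum to 3 (valence 4) → 1 H
  atom 7: C, bond orders sum to 4 (valence 4) → 0 H
  atom 8: C, bond orders sum to 4 (valence 4) → 0 H
  atom 9: S, bond orders sum to 1 (valence 2) → 1 H
  atom 10: O, bond orders sum to 2 (valence 2) → 0 H
  atom 11: C, bond orders sum to 1 (valence 4) → 3 H
Total hydrogens: 7.

7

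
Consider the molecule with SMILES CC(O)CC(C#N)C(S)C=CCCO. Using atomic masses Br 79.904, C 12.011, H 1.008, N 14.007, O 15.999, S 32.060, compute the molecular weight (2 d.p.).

First, the molecular formula is C10H17NO2S (counting implicit H from valence).
  C: 10 × 12.011 = 120.110
  H: 17 × 1.008 = 17.136
  N: 1 × 14.007 = 14.007
  O: 2 × 15.999 = 31.998
  S: 1 × 32.060 = 32.060
Sum: 10×12.011 + 17×1.008 + 1×14.007 + 2×15.999 + 1×32.060 = 215.311 → 215.31 g/mol.

215.31 g/mol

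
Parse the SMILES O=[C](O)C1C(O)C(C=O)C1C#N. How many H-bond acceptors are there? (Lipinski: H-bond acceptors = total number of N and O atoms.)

N atoms: 1; O atoms: 4.
Lipinski HBA = 1 + 4 = 5.

5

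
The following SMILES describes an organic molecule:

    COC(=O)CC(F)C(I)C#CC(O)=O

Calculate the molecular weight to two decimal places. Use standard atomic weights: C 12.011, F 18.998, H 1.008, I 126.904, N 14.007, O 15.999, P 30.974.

314.05 g/mol

First, the molecular formula is C8H8FIO4 (counting implicit H from valence).
  C: 8 × 12.011 = 96.088
  F: 1 × 18.998 = 18.998
  H: 8 × 1.008 = 8.064
  I: 1 × 126.904 = 126.904
  O: 4 × 15.999 = 63.996
Sum: 8×12.011 + 1×18.998 + 8×1.008 + 1×126.904 + 4×15.999 = 314.050 → 314.05 g/mol.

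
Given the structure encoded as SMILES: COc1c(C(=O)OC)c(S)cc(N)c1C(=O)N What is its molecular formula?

Walk through each heavy atom and fill implicit hydrogens from standard valence (C 4, N 3, O 2, S 2, halogen 1); for lowercase aromatic atoms, an aromatic c carries 1 H when it has two neighbours and 0 H with three, and aromatic n carries 0 H:
  atom 1: C, bond orders sum to 1 (valence 4) → 3 H
  atom 2: O, bond orders sum to 2 (valence 2) → 0 H
  atom 3: aromatic c, 3 neighbours → 0 H
  atom 4: aromatic c, 3 neighbours → 0 H
  atom 5: C, bond orders sum to 4 (valence 4) → 0 H
  atom 6: O, bond orders sum to 2 (valence 2) → 0 H
  atom 7: O, bond orders sum to 2 (valence 2) → 0 H
  atom 8: C, bond orders sum to 1 (valence 4) → 3 H
  atom 9: aromatic c, 3 neighbours → 0 H
  atom 10: S, bond orders sum to 1 (valence 2) → 1 H
  atom 11: aromatic c, 2 neighbours → 1 H
  atom 12: aromatic c, 3 neighbours → 0 H
  atom 13: N, bond orders sum to 1 (valence 3) → 2 H
  atom 14: aromatic c, 3 neighbours → 0 H
  atom 15: C, bond orders sum to 4 (valence 4) → 0 H
  atom 16: O, bond orders sum to 2 (valence 2) → 0 H
  atom 17: N, bond orders sum to 1 (valence 3) → 2 H
Totals → C:10, H:12, N:2, O:4, S:1.
In Hill order: C10H12N2O4S.

C10H12N2O4S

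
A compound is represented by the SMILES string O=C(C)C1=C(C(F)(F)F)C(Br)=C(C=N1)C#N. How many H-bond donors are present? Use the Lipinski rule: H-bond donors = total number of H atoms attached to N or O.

0

Donors: find every N or O and count the H atoms it carries.
  atom 1 (O): bond orders sum to 2 → 0 H
  atom 14 (N): bond orders sum to 3 → 0 H
  atom 16 (N): bond orders sum to 3 → 0 H
Lipinski HBD = 0.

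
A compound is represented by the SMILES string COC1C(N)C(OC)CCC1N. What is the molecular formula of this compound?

C8H18N2O2

Walk through each heavy atom and fill implicit hydrogens from standard valence (C 4, N 3, O 2, S 2, halogen 1):
  atom 1: C, bond orders sum to 1 (valence 4) → 3 H
  atom 2: O, bond orders sum to 2 (valence 2) → 0 H
  atom 3: C, bond orders sum to 3 (valence 4) → 1 H
  atom 4: C, bond orders sum to 3 (valence 4) → 1 H
  atom 5: N, bond orders sum to 1 (valence 3) → 2 H
  atom 6: C, bond orders sum to 3 (valence 4) → 1 H
  atom 7: O, bond orders sum to 2 (valence 2) → 0 H
  atom 8: C, bond orders sum to 1 (valence 4) → 3 H
  atom 9: C, bond orders sum to 2 (valence 4) → 2 H
  atom 10: C, bond orders sum to 2 (valence 4) → 2 H
  atom 11: C, bond orders sum to 3 (valence 4) → 1 H
  atom 12: N, bond orders sum to 1 (valence 3) → 2 H
Totals → C:8, H:18, N:2, O:2.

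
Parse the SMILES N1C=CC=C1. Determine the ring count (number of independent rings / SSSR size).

1

In SMILES, each pair of matching ring-closure digits denotes one ring-closing bond; the number of such bonds equals the number of independent rings.
Ring-closure bonds here: 1.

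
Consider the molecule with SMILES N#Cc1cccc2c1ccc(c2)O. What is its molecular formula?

C11H7NO

Walk through each heavy atom and fill implicit hydrogens from standard valence (C 4, N 3, O 2, S 2, halogen 1); for lowercase aromatic atoms, an aromatic c carries 1 H when it has two neighbours and 0 H with three, and aromatic n carries 0 H:
  atom 1: N, bond orders sum to 3 (valence 3) → 0 H
  atom 2: C, bond orders sum to 4 (valence 4) → 0 H
  atom 3: aromatic c, 3 neighbours → 0 H
  atom 4: aromatic c, 2 neighbours → 1 H
  atom 5: aromatic c, 2 neighbours → 1 H
  atom 6: aromatic c, 2 neighbours → 1 H
  atom 7: aromatic c, 3 neighbours → 0 H
  atom 8: aromatic c, 3 neighbours → 0 H
  atom 9: aromatic c, 2 neighbours → 1 H
  atom 10: aromatic c, 2 neighbours → 1 H
  atom 11: aromatic c, 3 neighbours → 0 H
  atom 12: aromatic c, 2 neighbours → 1 H
  atom 13: O, bond orders sum to 1 (valence 2) → 1 H
Totals → C:11, H:7, N:1, O:1.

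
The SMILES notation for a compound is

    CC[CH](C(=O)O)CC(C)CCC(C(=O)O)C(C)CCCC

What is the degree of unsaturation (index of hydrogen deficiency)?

2

Molecular formula: C17H32O4.
DoU = (2C + 2 + N − H − X) / 2, where X is the halogen count and O/S are ignored.
    = (2·17 + 2 + 0 − 32 − 0) / 2 = 4 / 2 = 2.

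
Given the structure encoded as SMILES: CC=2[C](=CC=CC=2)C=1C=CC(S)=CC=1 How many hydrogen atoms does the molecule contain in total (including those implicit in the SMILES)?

12

Walk through each heavy atom and fill implicit hydrogens from standard valence (C 4, N 3, O 2, S 2, halogen 1):
  atom 1: C, bond orders sum to 1 (valence 4) → 3 H
  atom 2: C, bond orders sum to 4 (valence 4) → 0 H
  atom 3: C with explicit H count 0
  atom 4: C, bond orders sum to 3 (valence 4) → 1 H
  atom 5: C, bond orders sum to 3 (valence 4) → 1 H
  atom 6: C, bond orders sum to 3 (valence 4) → 1 H
  atom 7: C, bond orders sum to 3 (valence 4) → 1 H
  atom 8: C, bond orders sum to 4 (valence 4) → 0 H
  atom 9: C, bond orders sum to 3 (valence 4) → 1 H
  atom 10: C, bond orders sum to 3 (valence 4) → 1 H
  atom 11: C, bond orders sum to 4 (valence 4) → 0 H
  atom 12: S, bond orders sum to 1 (valence 2) → 1 H
  atom 13: C, bond orders sum to 3 (valence 4) → 1 H
  atom 14: C, bond orders sum to 3 (valence 4) → 1 H
Total hydrogens: 12.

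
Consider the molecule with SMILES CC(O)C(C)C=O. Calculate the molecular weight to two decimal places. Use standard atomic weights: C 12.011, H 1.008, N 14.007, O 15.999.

First, the molecular formula is C5H10O2 (counting implicit H from valence).
  C: 5 × 12.011 = 60.055
  H: 10 × 1.008 = 10.080
  O: 2 × 15.999 = 31.998
Sum: 5×12.011 + 10×1.008 + 2×15.999 = 102.133 → 102.13 g/mol.

102.13 g/mol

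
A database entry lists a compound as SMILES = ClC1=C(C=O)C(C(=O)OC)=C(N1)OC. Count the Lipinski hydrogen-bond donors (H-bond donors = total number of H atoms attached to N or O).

1

Donors: find every N or O and count the H atoms it carries.
  atom 5 (O): bond orders sum to 2 → 0 H
  atom 8 (O): bond orders sum to 2 → 0 H
  atom 9 (O): bond orders sum to 2 → 0 H
  atom 12 (N): bond orders sum to 2 → 1 H
  atom 13 (O): bond orders sum to 2 → 0 H
Lipinski HBD = 1.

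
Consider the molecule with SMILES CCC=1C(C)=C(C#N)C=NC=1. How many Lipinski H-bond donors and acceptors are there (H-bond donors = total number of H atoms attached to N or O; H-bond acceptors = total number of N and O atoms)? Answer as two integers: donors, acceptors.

Donors: find every N or O and count the H atoms it carries.
  atom 8 (N): bond orders sum to 3 → 0 H
  atom 10 (N): bond orders sum to 3 → 0 H
Lipinski HBD = 0.
Acceptors: N atoms = 2, O atoms = 0 → HBA = 2.

0, 2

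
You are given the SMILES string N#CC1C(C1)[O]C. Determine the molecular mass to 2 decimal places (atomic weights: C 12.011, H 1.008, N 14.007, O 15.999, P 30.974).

97.12 g/mol

First, the molecular formula is C5H7NO (counting implicit H from valence).
  C: 5 × 12.011 = 60.055
  H: 7 × 1.008 = 7.056
  N: 1 × 14.007 = 14.007
  O: 1 × 15.999 = 15.999
Sum: 5×12.011 + 7×1.008 + 1×14.007 + 1×15.999 = 97.117 → 97.12 g/mol.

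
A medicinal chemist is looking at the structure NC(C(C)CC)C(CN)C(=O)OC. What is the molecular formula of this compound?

Walk through each heavy atom and fill implicit hydrogens from standard valence (C 4, N 3, O 2, S 2, halogen 1):
  atom 1: N, bond orders sum to 1 (valence 3) → 2 H
  atom 2: C, bond orders sum to 3 (valence 4) → 1 H
  atom 3: C, bond orders sum to 3 (valence 4) → 1 H
  atom 4: C, bond orders sum to 1 (valence 4) → 3 H
  atom 5: C, bond orders sum to 2 (valence 4) → 2 H
  atom 6: C, bond orders sum to 1 (valence 4) → 3 H
  atom 7: C, bond orders sum to 3 (valence 4) → 1 H
  atom 8: C, bond orders sum to 2 (valence 4) → 2 H
  atom 9: N, bond orders sum to 1 (valence 3) → 2 H
  atom 10: C, bond orders sum to 4 (valence 4) → 0 H
  atom 11: O, bond orders sum to 2 (valence 2) → 0 H
  atom 12: O, bond orders sum to 2 (valence 2) → 0 H
  atom 13: C, bond orders sum to 1 (valence 4) → 3 H
Totals → C:9, H:20, N:2, O:2.
In Hill order: C9H20N2O2.

C9H20N2O2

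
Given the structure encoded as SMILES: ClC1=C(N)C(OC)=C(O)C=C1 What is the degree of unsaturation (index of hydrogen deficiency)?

4

Molecular formula: C7H8ClNO2.
DoU = (2C + 2 + N − H − X) / 2, where X is the halogen count and O/S are ignored.
    = (2·7 + 2 + 1 − 8 − 1) / 2 = 8 / 2 = 4.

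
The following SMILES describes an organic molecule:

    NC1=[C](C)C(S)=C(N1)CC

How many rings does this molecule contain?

In SMILES, each pair of matching ring-closure digits denotes one ring-closing bond; the number of such bonds equals the number of independent rings.
Ring-closure bonds here: 1.

1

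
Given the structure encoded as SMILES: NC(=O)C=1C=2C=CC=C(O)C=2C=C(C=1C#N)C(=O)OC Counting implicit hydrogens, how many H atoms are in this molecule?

Walk through each heavy atom and fill implicit hydrogens from standard valence (C 4, N 3, O 2, S 2, halogen 1):
  atom 1: N, bond orders sum to 1 (valence 3) → 2 H
  atom 2: C, bond orders sum to 4 (valence 4) → 0 H
  atom 3: O, bond orders sum to 2 (valence 2) → 0 H
  atom 4: C, bond orders sum to 4 (valence 4) → 0 H
  atom 5: C, bond orders sum to 4 (valence 4) → 0 H
  atom 6: C, bond orders sum to 3 (valence 4) → 1 H
  atom 7: C, bond orders sum to 3 (valence 4) → 1 H
  atom 8: C, bond orders sum to 3 (valence 4) → 1 H
  atom 9: C, bond orders sum to 4 (valence 4) → 0 H
  atom 10: O, bond orders sum to 1 (valence 2) → 1 H
  atom 11: C, bond orders sum to 4 (valence 4) → 0 H
  atom 12: C, bond orders sum to 3 (valence 4) → 1 H
  atom 13: C, bond orders sum to 4 (valence 4) → 0 H
  atom 14: C, bond orders sum to 4 (valence 4) → 0 H
  atom 15: C, bond orders sum to 4 (valence 4) → 0 H
  atom 16: N, bond orders sum to 3 (valence 3) → 0 H
  atom 17: C, bond orders sum to 4 (valence 4) → 0 H
  atom 18: O, bond orders sum to 2 (valence 2) → 0 H
  atom 19: O, bond orders sum to 2 (valence 2) → 0 H
  atom 20: C, bond orders sum to 1 (valence 4) → 3 H
Total hydrogens: 10.

10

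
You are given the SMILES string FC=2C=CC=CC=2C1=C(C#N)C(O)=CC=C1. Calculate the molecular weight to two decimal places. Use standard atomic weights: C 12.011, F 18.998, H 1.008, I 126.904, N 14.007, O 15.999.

213.21 g/mol

First, the molecular formula is C13H8FNO (counting implicit H from valence).
  C: 13 × 12.011 = 156.143
  F: 1 × 18.998 = 18.998
  H: 8 × 1.008 = 8.064
  N: 1 × 14.007 = 14.007
  O: 1 × 15.999 = 15.999
Sum: 13×12.011 + 1×18.998 + 8×1.008 + 1×14.007 + 1×15.999 = 213.211 → 213.21 g/mol.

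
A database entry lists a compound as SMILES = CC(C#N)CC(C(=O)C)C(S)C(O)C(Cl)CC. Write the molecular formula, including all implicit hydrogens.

Walk through each heavy atom and fill implicit hydrogens from standard valence (C 4, N 3, O 2, S 2, halogen 1):
  atom 1: C, bond orders sum to 1 (valence 4) → 3 H
  atom 2: C, bond orders sum to 3 (valence 4) → 1 H
  atom 3: C, bond orders sum to 4 (valence 4) → 0 H
  atom 4: N, bond orders sum to 3 (valence 3) → 0 H
  atom 5: C, bond orders sum to 2 (valence 4) → 2 H
  atom 6: C, bond orders sum to 3 (valence 4) → 1 H
  atom 7: C, bond orders sum to 4 (valence 4) → 0 H
  atom 8: O, bond orders sum to 2 (valence 2) → 0 H
  atom 9: C, bond orders sum to 1 (valence 4) → 3 H
  atom 10: C, bond orders sum to 3 (valence 4) → 1 H
  atom 11: S, bond orders sum to 1 (valence 2) → 1 H
  atom 12: C, bond orders sum to 3 (valence 4) → 1 H
  atom 13: O, bond orders sum to 1 (valence 2) → 1 H
  atom 14: C, bond orders sum to 3 (valence 4) → 1 H
  atom 15: Cl (halogen, monovalent) → 0 H
  atom 16: C, bond orders sum to 2 (valence 4) → 2 H
  atom 17: C, bond orders sum to 1 (valence 4) → 3 H
Totals → C:12, H:20, Cl:1, N:1, O:2, S:1.
In Hill order: C12H20ClNO2S.

C12H20ClNO2S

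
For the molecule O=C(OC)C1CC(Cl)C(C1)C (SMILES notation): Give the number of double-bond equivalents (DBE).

2

Degree of unsaturation = (number of rings) + (number of π bonds).
Ring closures in the SMILES: 1.
π bonds: 1 double bond (each 1 DoU) → 1 DoU from unsaturation.
Total DoU = 1 + 1 = 2.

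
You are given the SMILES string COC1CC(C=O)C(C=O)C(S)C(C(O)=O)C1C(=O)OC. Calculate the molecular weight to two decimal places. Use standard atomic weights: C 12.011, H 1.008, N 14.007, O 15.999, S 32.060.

First, the molecular formula is C13H18O7S (counting implicit H from valence).
  C: 13 × 12.011 = 156.143
  H: 18 × 1.008 = 18.144
  O: 7 × 15.999 = 111.993
  S: 1 × 32.060 = 32.060
Sum: 13×12.011 + 18×1.008 + 7×15.999 + 1×32.060 = 318.340 → 318.34 g/mol.

318.34 g/mol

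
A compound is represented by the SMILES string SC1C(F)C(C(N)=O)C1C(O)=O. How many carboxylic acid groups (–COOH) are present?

1

The carboxylic acid motif appears at heavy-atom position 10 in the SMILES.
Other groups present: 1 amide, 1 thiol.
Carboxylic acid count: 1.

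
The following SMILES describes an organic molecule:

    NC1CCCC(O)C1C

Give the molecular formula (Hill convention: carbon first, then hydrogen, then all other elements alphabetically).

Walk through each heavy atom and fill implicit hydrogens from standard valence (C 4, N 3, O 2, S 2, halogen 1):
  atom 1: N, bond orders sum to 1 (valence 3) → 2 H
  atom 2: C, bond orders sum to 3 (valence 4) → 1 H
  atom 3: C, bond orders sum to 2 (valence 4) → 2 H
  atom 4: C, bond orders sum to 2 (valence 4) → 2 H
  atom 5: C, bond orders sum to 2 (valence 4) → 2 H
  atom 6: C, bond orders sum to 3 (valence 4) → 1 H
  atom 7: O, bond orders sum to 1 (valence 2) → 1 H
  atom 8: C, bond orders sum to 3 (valence 4) → 1 H
  atom 9: C, bond orders sum to 1 (valence 4) → 3 H
Totals → C:7, H:15, N:1, O:1.

C7H15NO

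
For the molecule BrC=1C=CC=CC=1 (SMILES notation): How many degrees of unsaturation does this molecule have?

Molecular formula: C6H5Br.
DoU = (2C + 2 + N − H − X) / 2, where X is the halogen count and O/S are ignored.
    = (2·6 + 2 + 0 − 5 − 1) / 2 = 8 / 2 = 4.

4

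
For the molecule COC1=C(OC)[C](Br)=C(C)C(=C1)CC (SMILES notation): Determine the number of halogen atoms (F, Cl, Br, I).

1

Halogen atoms appear at heavy-atom position 8 (1×Br).
Other groups present: 2 ether.
Halogen count: 1.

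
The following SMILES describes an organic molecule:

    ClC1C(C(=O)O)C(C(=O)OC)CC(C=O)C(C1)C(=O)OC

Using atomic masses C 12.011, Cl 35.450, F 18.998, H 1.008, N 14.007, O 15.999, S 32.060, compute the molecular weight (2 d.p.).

First, the molecular formula is C13H17ClO7 (counting implicit H from valence).
  C: 13 × 12.011 = 156.143
  Cl: 1 × 35.450 = 35.450
  H: 17 × 1.008 = 17.136
  O: 7 × 15.999 = 111.993
Sum: 13×12.011 + 1×35.450 + 17×1.008 + 7×15.999 = 320.722 → 320.72 g/mol.

320.72 g/mol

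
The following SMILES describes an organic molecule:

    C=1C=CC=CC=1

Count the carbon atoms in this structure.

6

Count every carbon token in the SMILES (each C, including those in ring-closure positions and inside branches).
Carbon count: 6.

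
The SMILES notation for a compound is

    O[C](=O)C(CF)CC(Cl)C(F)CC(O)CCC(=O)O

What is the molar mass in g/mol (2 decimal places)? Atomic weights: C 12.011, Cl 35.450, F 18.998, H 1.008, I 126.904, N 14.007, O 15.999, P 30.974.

302.70 g/mol

First, the molecular formula is C11H17ClF2O5 (counting implicit H from valence).
  C: 11 × 12.011 = 132.121
  Cl: 1 × 35.450 = 35.450
  F: 2 × 18.998 = 37.996
  H: 17 × 1.008 = 17.136
  O: 5 × 15.999 = 79.995
Sum: 11×12.011 + 1×35.450 + 2×18.998 + 17×1.008 + 5×15.999 = 302.698 → 302.70 g/mol.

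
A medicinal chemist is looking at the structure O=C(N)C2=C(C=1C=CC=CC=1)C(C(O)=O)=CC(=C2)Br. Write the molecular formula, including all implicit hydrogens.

C14H10BrNO3

Walk through each heavy atom and fill implicit hydrogens from standard valence (C 4, N 3, O 2, S 2, halogen 1):
  atom 1: O, bond orders sum to 2 (valence 2) → 0 H
  atom 2: C, bond orders sum to 4 (valence 4) → 0 H
  atom 3: N, bond orders sum to 1 (valence 3) → 2 H
  atom 4: C, bond orders sum to 4 (valence 4) → 0 H
  atom 5: C, bond orders sum to 4 (valence 4) → 0 H
  atom 6: C, bond orders sum to 4 (valence 4) → 0 H
  atom 7: C, bond orders sum to 3 (valence 4) → 1 H
  atom 8: C, bond orders sum to 3 (valence 4) → 1 H
  atom 9: C, bond orders sum to 3 (valence 4) → 1 H
  atom 10: C, bond orders sum to 3 (valence 4) → 1 H
  atom 11: C, bond orders sum to 3 (valence 4) → 1 H
  atom 12: C, bond orders sum to 4 (valence 4) → 0 H
  atom 13: C, bond orders sum to 4 (valence 4) → 0 H
  atom 14: O, bond orders sum to 1 (valence 2) → 1 H
  atom 15: O, bond orders sum to 2 (valence 2) → 0 H
  atom 16: C, bond orders sum to 3 (valence 4) → 1 H
  atom 17: C, bond orders sum to 4 (valence 4) → 0 H
  atom 18: C, bond orders sum to 3 (valence 4) → 1 H
  atom 19: Br (halogen, monovalent) → 0 H
Totals → C:14, H:10, Br:1, N:1, O:3.
In Hill order: C14H10BrNO3.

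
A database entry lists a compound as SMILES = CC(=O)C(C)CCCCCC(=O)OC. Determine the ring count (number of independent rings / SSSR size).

In SMILES, each pair of matching ring-closure digits denotes one ring-closing bond; the number of such bonds equals the number of independent rings.
Ring-closure bonds here: 0.

0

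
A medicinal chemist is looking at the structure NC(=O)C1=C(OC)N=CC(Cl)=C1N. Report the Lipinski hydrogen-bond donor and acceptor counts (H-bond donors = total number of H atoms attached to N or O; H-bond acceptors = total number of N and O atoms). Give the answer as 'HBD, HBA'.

Donors: find every N or O and count the H atoms it carries.
  atom 1 (N): bond orders sum to 1 → 2 H
  atom 3 (O): bond orders sum to 2 → 0 H
  atom 6 (O): bond orders sum to 2 → 0 H
  atom 8 (N): bond orders sum to 3 → 0 H
  atom 13 (N): bond orders sum to 1 → 2 H
Lipinski HBD = 4.
Acceptors: N atoms = 3, O atoms = 2 → HBA = 5.

4, 5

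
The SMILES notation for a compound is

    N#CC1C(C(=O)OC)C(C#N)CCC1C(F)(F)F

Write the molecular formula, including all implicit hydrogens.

C11H11F3N2O2

Walk through each heavy atom and fill implicit hydrogens from standard valence (C 4, N 3, O 2, S 2, halogen 1):
  atom 1: N, bond orders sum to 3 (valence 3) → 0 H
  atom 2: C, bond orders sum to 4 (valence 4) → 0 H
  atom 3: C, bond orders sum to 3 (valence 4) → 1 H
  atom 4: C, bond orders sum to 3 (valence 4) → 1 H
  atom 5: C, bond orders sum to 4 (valence 4) → 0 H
  atom 6: O, bond orders sum to 2 (valence 2) → 0 H
  atom 7: O, bond orders sum to 2 (valence 2) → 0 H
  atom 8: C, bond orders sum to 1 (valence 4) → 3 H
  atom 9: C, bond orders sum to 3 (valence 4) → 1 H
  atom 10: C, bond orders sum to 4 (valence 4) → 0 H
  atom 11: N, bond orders sum to 3 (valence 3) → 0 H
  atom 12: C, bond orders sum to 2 (valence 4) → 2 H
  atom 13: C, bond orders sum to 2 (valence 4) → 2 H
  atom 14: C, bond orders sum to 3 (valence 4) → 1 H
  atom 15: C, bond orders sum to 4 (valence 4) → 0 H
  atom 16: F (halogen, monovalent) → 0 H
  atom 17: F (halogen, monovalent) → 0 H
  atom 18: F (halogen, monovalent) → 0 H
Totals → C:11, H:11, F:3, N:2, O:2.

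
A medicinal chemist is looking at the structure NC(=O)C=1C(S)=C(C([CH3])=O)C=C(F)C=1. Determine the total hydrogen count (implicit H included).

Walk through each heavy atom and fill implicit hydrogens from standard valence (C 4, N 3, O 2, S 2, halogen 1):
  atom 1: N, bond orders sum to 1 (valence 3) → 2 H
  atom 2: C, bond orders sum to 4 (valence 4) → 0 H
  atom 3: O, bond orders sum to 2 (valence 2) → 0 H
  atom 4: C, bond orders sum to 4 (valence 4) → 0 H
  atom 5: C, bond orders sum to 4 (valence 4) → 0 H
  atom 6: S, bond orders sum to 1 (valence 2) → 1 H
  atom 7: C, bond orders sum to 4 (valence 4) → 0 H
  atom 8: C, bond orders sum to 4 (valence 4) → 0 H
  atom 9: C with explicit H count 3
  atom 10: O, bond orders sum to 2 (valence 2) → 0 H
  atom 11: C, bond orders sum to 3 (valence 4) → 1 H
  atom 12: C, bond orders sum to 4 (valence 4) → 0 H
  atom 13: F (halogen, monovalent) → 0 H
  atom 14: C, bond orders sum to 3 (valence 4) → 1 H
Total hydrogens: 8.

8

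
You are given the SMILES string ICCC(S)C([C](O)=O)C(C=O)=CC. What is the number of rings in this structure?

In SMILES, each pair of matching ring-closure digits denotes one ring-closing bond; the number of such bonds equals the number of independent rings.
Ring-closure bonds here: 0.

0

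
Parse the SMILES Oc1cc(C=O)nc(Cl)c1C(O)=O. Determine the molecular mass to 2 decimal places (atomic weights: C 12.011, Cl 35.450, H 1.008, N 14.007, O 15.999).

201.56 g/mol

First, the molecular formula is C7H4ClNO4 (counting implicit H from valence).
  C: 7 × 12.011 = 84.077
  Cl: 1 × 35.450 = 35.450
  H: 4 × 1.008 = 4.032
  N: 1 × 14.007 = 14.007
  O: 4 × 15.999 = 63.996
Sum: 7×12.011 + 1×35.450 + 4×1.008 + 1×14.007 + 4×15.999 = 201.562 → 201.56 g/mol.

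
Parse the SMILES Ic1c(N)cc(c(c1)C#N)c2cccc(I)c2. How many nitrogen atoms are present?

2

Scan the SMILES for N atoms (remember two-letter symbols like Cl and Br are single atoms).
Nitrogen count: 2.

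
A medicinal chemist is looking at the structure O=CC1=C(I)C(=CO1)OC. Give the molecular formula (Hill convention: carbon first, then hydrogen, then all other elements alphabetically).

C6H5IO3

Walk through each heavy atom and fill implicit hydrogens from standard valence (C 4, N 3, O 2, S 2, halogen 1):
  atom 1: O, bond orders sum to 2 (valence 2) → 0 H
  atom 2: C, bond orders sum to 3 (valence 4) → 1 H
  atom 3: C, bond orders sum to 4 (valence 4) → 0 H
  atom 4: C, bond orders sum to 4 (valence 4) → 0 H
  atom 5: I (halogen, monovalent) → 0 H
  atom 6: C, bond orders sum to 4 (valence 4) → 0 H
  atom 7: C, bond orders sum to 3 (valence 4) → 1 H
  atom 8: O, bond orders sum to 2 (valence 2) → 0 H
  atom 9: O, bond orders sum to 2 (valence 2) → 0 H
  atom 10: C, bond orders sum to 1 (valence 4) → 3 H
Totals → C:6, H:5, I:1, O:3.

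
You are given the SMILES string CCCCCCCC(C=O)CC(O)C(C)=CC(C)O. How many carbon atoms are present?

16

Count every carbon token in the SMILES (each C, including those in ring-closure positions and inside branches).
Carbon count: 16.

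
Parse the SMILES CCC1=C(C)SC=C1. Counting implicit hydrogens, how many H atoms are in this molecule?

10

Walk through each heavy atom and fill implicit hydrogens from standard valence (C 4, N 3, O 2, S 2, halogen 1):
  atom 1: C, bond orders sum to 1 (valence 4) → 3 H
  atom 2: C, bond orders sum to 2 (valence 4) → 2 H
  atom 3: C, bond orders sum to 4 (valence 4) → 0 H
  atom 4: C, bond orders sum to 4 (valence 4) → 0 H
  atom 5: C, bond orders sum to 1 (valence 4) → 3 H
  atom 6: S, bond orders sum to 2 (valence 2) → 0 H
  atom 7: C, bond orders sum to 3 (valence 4) → 1 H
  atom 8: C, bond orders sum to 3 (valence 4) → 1 H
Total hydrogens: 10.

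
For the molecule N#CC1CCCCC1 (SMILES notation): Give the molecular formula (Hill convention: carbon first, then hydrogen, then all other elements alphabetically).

C7H11N

Walk through each heavy atom and fill implicit hydrogens from standard valence (C 4, N 3, O 2, S 2, halogen 1):
  atom 1: N, bond orders sum to 3 (valence 3) → 0 H
  atom 2: C, bond orders sum to 4 (valence 4) → 0 H
  atom 3: C, bond orders sum to 3 (valence 4) → 1 H
  atom 4: C, bond orders sum to 2 (valence 4) → 2 H
  atom 5: C, bond orders sum to 2 (valence 4) → 2 H
  atom 6: C, bond orders sum to 2 (valence 4) → 2 H
  atom 7: C, bond orders sum to 2 (valence 4) → 2 H
  atom 8: C, bond orders sum to 2 (valence 4) → 2 H
Totals → C:7, H:11, N:1.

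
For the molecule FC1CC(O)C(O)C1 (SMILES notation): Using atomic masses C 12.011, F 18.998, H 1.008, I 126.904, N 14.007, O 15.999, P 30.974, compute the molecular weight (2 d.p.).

First, the molecular formula is C5H9FO2 (counting implicit H from valence).
  C: 5 × 12.011 = 60.055
  F: 1 × 18.998 = 18.998
  H: 9 × 1.008 = 9.072
  O: 2 × 15.999 = 31.998
Sum: 5×12.011 + 1×18.998 + 9×1.008 + 2×15.999 = 120.123 → 120.12 g/mol.

120.12 g/mol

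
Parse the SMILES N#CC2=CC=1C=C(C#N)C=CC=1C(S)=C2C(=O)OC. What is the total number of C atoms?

Count every carbon token in the SMILES (each C, including those in ring-closure positions and inside branches).
Carbon count: 14.

14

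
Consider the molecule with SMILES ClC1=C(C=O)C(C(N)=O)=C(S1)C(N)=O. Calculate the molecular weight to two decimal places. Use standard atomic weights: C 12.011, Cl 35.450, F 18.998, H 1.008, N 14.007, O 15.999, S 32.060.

First, the molecular formula is C7H5ClN2O3S (counting implicit H from valence).
  C: 7 × 12.011 = 84.077
  Cl: 1 × 35.450 = 35.450
  H: 5 × 1.008 = 5.040
  N: 2 × 14.007 = 28.014
  O: 3 × 15.999 = 47.997
  S: 1 × 32.060 = 32.060
Sum: 7×12.011 + 1×35.450 + 5×1.008 + 2×14.007 + 3×15.999 + 1×32.060 = 232.638 → 232.64 g/mol.

232.64 g/mol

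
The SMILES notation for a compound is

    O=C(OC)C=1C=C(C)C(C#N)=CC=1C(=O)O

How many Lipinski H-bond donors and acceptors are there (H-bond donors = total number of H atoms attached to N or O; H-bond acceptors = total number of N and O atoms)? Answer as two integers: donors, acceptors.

1, 5

Donors: find every N or O and count the H atoms it carries.
  atom 1 (O): bond orders sum to 2 → 0 H
  atom 3 (O): bond orders sum to 2 → 0 H
  atom 11 (N): bond orders sum to 3 → 0 H
  atom 15 (O): bond orders sum to 2 → 0 H
  atom 16 (O): bond orders sum to 1 → 1 H
Lipinski HBD = 1.
Acceptors: N atoms = 1, O atoms = 4 → HBA = 5.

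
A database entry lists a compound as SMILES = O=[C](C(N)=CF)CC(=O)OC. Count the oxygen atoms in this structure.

3

Scan the SMILES for O atoms (remember two-letter symbols like Cl and Br are single atoms).
Oxygen count: 3.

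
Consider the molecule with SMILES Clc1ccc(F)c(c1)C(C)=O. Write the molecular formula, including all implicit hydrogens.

C8H6ClFO

Walk through each heavy atom and fill implicit hydrogens from standard valence (C 4, N 3, O 2, S 2, halogen 1); for lowercase aromatic atoms, an aromatic c carries 1 H when it has two neighbours and 0 H with three, and aromatic n carries 0 H:
  atom 1: Cl (halogen, monovalent) → 0 H
  atom 2: aromatic c, 3 neighbours → 0 H
  atom 3: aromatic c, 2 neighbours → 1 H
  atom 4: aromatic c, 2 neighbours → 1 H
  atom 5: aromatic c, 3 neighbours → 0 H
  atom 6: F (halogen, monovalent) → 0 H
  atom 7: aromatic c, 3 neighbours → 0 H
  atom 8: aromatic c, 2 neighbours → 1 H
  atom 9: C, bond orders sum to 4 (valence 4) → 0 H
  atom 10: C, bond orders sum to 1 (valence 4) → 3 H
  atom 11: O, bond orders sum to 2 (valence 2) → 0 H
Totals → C:8, H:6, Cl:1, F:1, O:1.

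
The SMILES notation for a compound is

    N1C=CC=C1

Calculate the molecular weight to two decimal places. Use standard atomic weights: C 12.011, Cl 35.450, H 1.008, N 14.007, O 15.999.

First, the molecular formula is C4H5N (counting implicit H from valence).
  C: 4 × 12.011 = 48.044
  H: 5 × 1.008 = 5.040
  N: 1 × 14.007 = 14.007
Sum: 4×12.011 + 5×1.008 + 1×14.007 = 67.091 → 67.09 g/mol.

67.09 g/mol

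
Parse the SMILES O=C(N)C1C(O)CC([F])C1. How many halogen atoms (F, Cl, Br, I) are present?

1

Halogen atoms appear at heavy-atom position 9 (1×F).
Other groups present: 1 amide, 1 hydroxyl.
Halogen count: 1.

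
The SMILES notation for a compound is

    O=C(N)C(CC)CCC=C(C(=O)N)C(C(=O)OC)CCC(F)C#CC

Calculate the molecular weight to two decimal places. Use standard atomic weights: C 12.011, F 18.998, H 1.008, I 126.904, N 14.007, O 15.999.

First, the molecular formula is C18H27FN2O4 (counting implicit H from valence).
  C: 18 × 12.011 = 216.198
  F: 1 × 18.998 = 18.998
  H: 27 × 1.008 = 27.216
  N: 2 × 14.007 = 28.014
  O: 4 × 15.999 = 63.996
Sum: 18×12.011 + 1×18.998 + 27×1.008 + 2×14.007 + 4×15.999 = 354.422 → 354.42 g/mol.

354.42 g/mol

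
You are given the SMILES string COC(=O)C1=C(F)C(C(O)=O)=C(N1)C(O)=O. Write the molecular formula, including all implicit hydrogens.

C8H6FNO6

Walk through each heavy atom and fill implicit hydrogens from standard valence (C 4, N 3, O 2, S 2, halogen 1):
  atom 1: C, bond orders sum to 1 (valence 4) → 3 H
  atom 2: O, bond orders sum to 2 (valence 2) → 0 H
  atom 3: C, bond orders sum to 4 (valence 4) → 0 H
  atom 4: O, bond orders sum to 2 (valence 2) → 0 H
  atom 5: C, bond orders sum to 4 (valence 4) → 0 H
  atom 6: C, bond orders sum to 4 (valence 4) → 0 H
  atom 7: F (halogen, monovalent) → 0 H
  atom 8: C, bond orders sum to 4 (valence 4) → 0 H
  atom 9: C, bond orders sum to 4 (valence 4) → 0 H
  atom 10: O, bond orders sum to 1 (valence 2) → 1 H
  atom 11: O, bond orders sum to 2 (valence 2) → 0 H
  atom 12: C, bond orders sum to 4 (valence 4) → 0 H
  atom 13: N, bond orders sum to 2 (valence 3) → 1 H
  atom 14: C, bond orders sum to 4 (valence 4) → 0 H
  atom 15: O, bond orders sum to 1 (valence 2) → 1 H
  atom 16: O, bond orders sum to 2 (valence 2) → 0 H
Totals → C:8, H:6, F:1, N:1, O:6.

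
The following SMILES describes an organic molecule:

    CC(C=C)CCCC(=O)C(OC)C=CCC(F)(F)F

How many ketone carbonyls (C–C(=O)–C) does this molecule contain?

The ketone motif appears at heavy-atom position 8 in the SMILES.
Other groups present: 2 alkene, 1 ether.
Ketone count: 1.

1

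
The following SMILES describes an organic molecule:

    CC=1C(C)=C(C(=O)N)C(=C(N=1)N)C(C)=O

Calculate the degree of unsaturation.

6

Degree of unsaturation = (number of rings) + (number of π bonds).
Ring closures in the SMILES: 1.
π bonds: 5 double bonds (each 1 DoU) → 5 DoU from unsaturation.
Total DoU = 1 + 5 = 6.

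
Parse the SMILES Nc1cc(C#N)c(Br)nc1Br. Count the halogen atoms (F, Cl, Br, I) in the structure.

2

Halogen atoms appear at heavy-atom positions 8, 11 (2×Br).
Other groups present: 1 nitrile, 1 primary amine.
Halogen count: 2.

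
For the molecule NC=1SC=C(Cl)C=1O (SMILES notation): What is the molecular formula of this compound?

C4H4ClNOS

Walk through each heavy atom and fill implicit hydrogens from standard valence (C 4, N 3, O 2, S 2, halogen 1):
  atom 1: N, bond orders sum to 1 (valence 3) → 2 H
  atom 2: C, bond orders sum to 4 (valence 4) → 0 H
  atom 3: S, bond orders sum to 2 (valence 2) → 0 H
  atom 4: C, bond orders sum to 3 (valence 4) → 1 H
  atom 5: C, bond orders sum to 4 (valence 4) → 0 H
  atom 6: Cl (halogen, monovalent) → 0 H
  atom 7: C, bond orders sum to 4 (valence 4) → 0 H
  atom 8: O, bond orders sum to 1 (valence 2) → 1 H
Totals → C:4, H:4, Cl:1, N:1, O:1, S:1.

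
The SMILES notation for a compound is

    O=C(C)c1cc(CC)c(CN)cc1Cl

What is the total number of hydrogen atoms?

14

Walk through each heavy atom and fill implicit hydrogens from standard valence (C 4, N 3, O 2, S 2, halogen 1); for lowercase aromatic atoms, an aromatic c carries 1 H when it has two neighbours and 0 H with three, and aromatic n carries 0 H:
  atom 1: O, bond orders sum to 2 (valence 2) → 0 H
  atom 2: C, bond orders sum to 4 (valence 4) → 0 H
  atom 3: C, bond orders sum to 1 (valence 4) → 3 H
  atom 4: aromatic c, 3 neighbours → 0 H
  atom 5: aromatic c, 2 neighbours → 1 H
  atom 6: aromatic c, 3 neighbours → 0 H
  atom 7: C, bond orders sum to 2 (valence 4) → 2 H
  atom 8: C, bond orders sum to 1 (valence 4) → 3 H
  atom 9: aromatic c, 3 neighbours → 0 H
  atom 10: C, bond orders sum to 2 (valence 4) → 2 H
  atom 11: N, bond orders sum to 1 (valence 3) → 2 H
  atom 12: aromatic c, 2 neighbours → 1 H
  atom 13: aromatic c, 3 neighbours → 0 H
  atom 14: Cl (halogen, monovalent) → 0 H
Total hydrogens: 14.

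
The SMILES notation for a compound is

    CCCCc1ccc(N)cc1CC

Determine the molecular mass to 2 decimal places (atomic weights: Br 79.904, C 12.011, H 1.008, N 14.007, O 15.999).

177.29 g/mol

First, the molecular formula is C12H19N (counting implicit H from valence).
  C: 12 × 12.011 = 144.132
  H: 19 × 1.008 = 19.152
  N: 1 × 14.007 = 14.007
Sum: 12×12.011 + 19×1.008 + 1×14.007 = 177.291 → 177.29 g/mol.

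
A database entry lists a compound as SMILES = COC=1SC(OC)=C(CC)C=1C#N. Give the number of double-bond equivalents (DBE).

5

Degree of unsaturation = (number of rings) + (number of π bonds).
Ring closures in the SMILES: 1.
π bonds: 2 double bonds (each 1 DoU), 1 triple bond (each 2 DoU) → 4 DoU from unsaturation.
Total DoU = 1 + 4 = 5.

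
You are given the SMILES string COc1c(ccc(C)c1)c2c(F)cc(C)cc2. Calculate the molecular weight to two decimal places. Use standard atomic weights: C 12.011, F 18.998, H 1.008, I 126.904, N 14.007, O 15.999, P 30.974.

230.28 g/mol

First, the molecular formula is C15H15FO (counting implicit H from valence).
  C: 15 × 12.011 = 180.165
  F: 1 × 18.998 = 18.998
  H: 15 × 1.008 = 15.120
  O: 1 × 15.999 = 15.999
Sum: 15×12.011 + 1×18.998 + 15×1.008 + 1×15.999 = 230.282 → 230.28 g/mol.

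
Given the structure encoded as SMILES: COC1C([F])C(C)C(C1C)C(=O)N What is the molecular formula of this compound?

Walk through each heavy atom and fill implicit hydrogens from standard valence (C 4, N 3, O 2, S 2, halogen 1):
  atom 1: C, bond orders sum to 1 (valence 4) → 3 H
  atom 2: O, bond orders sum to 2 (valence 2) → 0 H
  atom 3: C, bond orders sum to 3 (valence 4) → 1 H
  atom 4: C, bond orders sum to 3 (valence 4) → 1 H
  atom 5: F with explicit H count 0
  atom 6: C, bond orders sum to 3 (valence 4) → 1 H
  atom 7: C, bond orders sum to 1 (valence 4) → 3 H
  atom 8: C, bond orders sum to 3 (valence 4) → 1 H
  atom 9: C, bond orders sum to 3 (valence 4) → 1 H
  atom 10: C, bond orders sum to 1 (valence 4) → 3 H
  atom 11: C, bond orders sum to 4 (valence 4) → 0 H
  atom 12: O, bond orders sum to 2 (valence 2) → 0 H
  atom 13: N, bond orders sum to 1 (valence 3) → 2 H
Totals → C:9, H:16, F:1, N:1, O:2.
In Hill order: C9H16FNO2.

C9H16FNO2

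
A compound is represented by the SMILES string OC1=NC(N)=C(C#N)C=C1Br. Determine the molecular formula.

C6H4BrN3O

Walk through each heavy atom and fill implicit hydrogens from standard valence (C 4, N 3, O 2, S 2, halogen 1):
  atom 1: O, bond orders sum to 1 (valence 2) → 1 H
  atom 2: C, bond orders sum to 4 (valence 4) → 0 H
  atom 3: N, bond orders sum to 3 (valence 3) → 0 H
  atom 4: C, bond orders sum to 4 (valence 4) → 0 H
  atom 5: N, bond orders sum to 1 (valence 3) → 2 H
  atom 6: C, bond orders sum to 4 (valence 4) → 0 H
  atom 7: C, bond orders sum to 4 (valence 4) → 0 H
  atom 8: N, bond orders sum to 3 (valence 3) → 0 H
  atom 9: C, bond orders sum to 3 (valence 4) → 1 H
  atom 10: C, bond orders sum to 4 (valence 4) → 0 H
  atom 11: Br (halogen, monovalent) → 0 H
Totals → C:6, H:4, Br:1, N:3, O:1.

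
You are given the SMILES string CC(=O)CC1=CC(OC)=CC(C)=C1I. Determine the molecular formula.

Walk through each heavy atom and fill implicit hydrogens from standard valence (C 4, N 3, O 2, S 2, halogen 1):
  atom 1: C, bond orders sum to 1 (valence 4) → 3 H
  atom 2: C, bond orders sum to 4 (valence 4) → 0 H
  atom 3: O, bond orders sum to 2 (valence 2) → 0 H
  atom 4: C, bond orders sum to 2 (valence 4) → 2 H
  atom 5: C, bond orders sum to 4 (valence 4) → 0 H
  atom 6: C, bond orders sum to 3 (valence 4) → 1 H
  atom 7: C, bond orders sum to 4 (valence 4) → 0 H
  atom 8: O, bond orders sum to 2 (valence 2) → 0 H
  atom 9: C, bond orders sum to 1 (valence 4) → 3 H
  atom 10: C, bond orders sum to 3 (valence 4) → 1 H
  atom 11: C, bond orders sum to 4 (valence 4) → 0 H
  atom 12: C, bond orders sum to 1 (valence 4) → 3 H
  atom 13: C, bond orders sum to 4 (valence 4) → 0 H
  atom 14: I (halogen, monovalent) → 0 H
Totals → C:11, H:13, I:1, O:2.

C11H13IO2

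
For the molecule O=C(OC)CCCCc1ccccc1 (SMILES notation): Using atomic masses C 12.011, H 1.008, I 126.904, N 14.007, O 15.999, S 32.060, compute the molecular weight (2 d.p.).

192.26 g/mol

First, the molecular formula is C12H16O2 (counting implicit H from valence).
  C: 12 × 12.011 = 144.132
  H: 16 × 1.008 = 16.128
  O: 2 × 15.999 = 31.998
Sum: 12×12.011 + 16×1.008 + 2×15.999 = 192.258 → 192.26 g/mol.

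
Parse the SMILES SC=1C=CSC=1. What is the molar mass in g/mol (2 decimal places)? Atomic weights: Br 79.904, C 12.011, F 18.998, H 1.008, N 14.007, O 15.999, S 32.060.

116.20 g/mol

First, the molecular formula is C4H4S2 (counting implicit H from valence).
  C: 4 × 12.011 = 48.044
  H: 4 × 1.008 = 4.032
  S: 2 × 32.060 = 64.120
Sum: 4×12.011 + 4×1.008 + 2×32.060 = 116.196 → 116.20 g/mol.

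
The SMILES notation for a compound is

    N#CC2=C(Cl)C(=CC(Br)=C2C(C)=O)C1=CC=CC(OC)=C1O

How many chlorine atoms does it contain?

Scan the SMILES for Cl atoms (remember two-letter symbols like Cl and Br are single atoms).
Chlorine count: 1.

1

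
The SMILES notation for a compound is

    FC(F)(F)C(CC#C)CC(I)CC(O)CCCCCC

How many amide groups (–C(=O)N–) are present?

Scan the SMILES for the amide motif — none present.
Groups that are present: 1 alkyne, 1 hydroxyl.

0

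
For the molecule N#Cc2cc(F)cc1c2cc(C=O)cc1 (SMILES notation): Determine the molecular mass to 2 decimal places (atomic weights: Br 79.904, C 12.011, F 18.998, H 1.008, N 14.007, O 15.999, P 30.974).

First, the molecular formula is C12H6FNO (counting implicit H from valence).
  C: 12 × 12.011 = 144.132
  F: 1 × 18.998 = 18.998
  H: 6 × 1.008 = 6.048
  N: 1 × 14.007 = 14.007
  O: 1 × 15.999 = 15.999
Sum: 12×12.011 + 1×18.998 + 6×1.008 + 1×14.007 + 1×15.999 = 199.184 → 199.18 g/mol.

199.18 g/mol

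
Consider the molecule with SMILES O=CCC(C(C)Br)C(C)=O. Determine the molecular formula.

Walk through each heavy atom and fill implicit hydrogens from standard valence (C 4, N 3, O 2, S 2, halogen 1):
  atom 1: O, bond orders sum to 2 (valence 2) → 0 H
  atom 2: C, bond orders sum to 3 (valence 4) → 1 H
  atom 3: C, bond orders sum to 2 (valence 4) → 2 H
  atom 4: C, bond orders sum to 3 (valence 4) → 1 H
  atom 5: C, bond orders sum to 3 (valence 4) → 1 H
  atom 6: C, bond orders sum to 1 (valence 4) → 3 H
  atom 7: Br (halogen, monovalent) → 0 H
  atom 8: C, bond orders sum to 4 (valence 4) → 0 H
  atom 9: C, bond orders sum to 1 (valence 4) → 3 H
  atom 10: O, bond orders sum to 2 (valence 2) → 0 H
Totals → C:7, H:11, Br:1, O:2.

C7H11BrO2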